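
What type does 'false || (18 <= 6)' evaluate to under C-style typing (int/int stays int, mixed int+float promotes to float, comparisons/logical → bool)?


Operand types: bool || bool
Rule: logical operators take bool operands and yield bool
Result type: bool


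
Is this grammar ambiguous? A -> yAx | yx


balanced y^n…x^n: each string has a unique parse
Unambiguous


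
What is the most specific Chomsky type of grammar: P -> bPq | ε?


Single nonterminal LHS, but b^n q^n is not regular
Classification: Type 2 (Context-Free)


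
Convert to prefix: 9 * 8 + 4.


left-to-right (same/higher precedence on left): tree is (+ (* 9 8) 4)
Prefix: + * 9 8 4


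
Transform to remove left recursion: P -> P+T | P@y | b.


Left-recursive alternatives: P+T, P@y; non-recursive: b
Introduce P': P -> bP', P' -> +TP' | @yP' | ε


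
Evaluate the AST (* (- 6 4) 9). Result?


Evaluate inner: (- 6 4) = 2
Evaluate root: (* 2 9) = 18
Result: 18


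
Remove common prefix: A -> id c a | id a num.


Common prefix: 'id'
Factored: A -> id A', A' -> c a | a num


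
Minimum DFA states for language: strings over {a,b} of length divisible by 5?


Track length mod 5: states 0..4, accept at 0
Minimal DFA: 5 states


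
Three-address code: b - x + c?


Break into single-operator statements:
t1 = b - x
t2 = t1 + c


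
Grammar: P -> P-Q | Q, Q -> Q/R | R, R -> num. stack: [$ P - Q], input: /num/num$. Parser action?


'/' can extend Q; shift to build Q -> Q/R
Action: shift


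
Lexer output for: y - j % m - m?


Scan left to right, longest-match per lexeme
Tokens: ID(y), OP(-), ID(j), OP(%), ID(m), OP(-), ID(m)


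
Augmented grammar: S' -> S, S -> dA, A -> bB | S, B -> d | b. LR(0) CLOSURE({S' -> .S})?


Start: S' -> .S
For each item with dot before a nonterminal B, add B -> .γ for every B-production
Closure: [S' -> .S, S -> .dA]


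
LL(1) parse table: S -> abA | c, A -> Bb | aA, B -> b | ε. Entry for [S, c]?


For [S, c]: 'c' ∈ FIRST(c)
Entry: S -> c


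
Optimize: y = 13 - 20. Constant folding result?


13 - 20 = -7 at compile time
Optimized: y = -7


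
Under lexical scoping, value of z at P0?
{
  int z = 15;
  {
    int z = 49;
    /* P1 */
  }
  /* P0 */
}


z declared in the same block as P0
z = 15


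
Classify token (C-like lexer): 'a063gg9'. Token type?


Pattern: letter/underscore followed by alphanumerics, not a keyword
Type: IDENTIFIER


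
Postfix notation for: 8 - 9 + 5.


Left to right (same or higher precedence on left)
Postfix: 8 9 - 5 +


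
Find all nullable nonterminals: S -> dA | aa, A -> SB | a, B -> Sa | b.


A nonterminal is nullable iff some alternative derives ε (directly, or every symbol in it is nullable)
Nullable: {}


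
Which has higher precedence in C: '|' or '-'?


'-' is additive (level 9); '|' is bitwise OR (level 3)
Higher level binds tighter
'-' has higher precedence than '|'


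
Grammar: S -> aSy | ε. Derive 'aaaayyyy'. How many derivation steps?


Derivation: S => aSy => aaSyy => aaaSyyy => aaaaSyyyy => aaaayyyy
Steps: 5


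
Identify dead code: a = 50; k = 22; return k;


a is assigned but never read
Dead: 'a = 50'


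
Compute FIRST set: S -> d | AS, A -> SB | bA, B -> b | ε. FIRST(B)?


Per alternative of B: FIRST(b) = {b}; FIRST(ε) = {ε}
FIRST(B) = {b, ε}


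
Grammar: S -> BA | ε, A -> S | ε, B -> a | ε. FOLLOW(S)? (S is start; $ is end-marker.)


$ ∈ FOLLOW(S). For each A -> αBβ: add FIRST(β)\{ε} to FOLLOW(B); if β nullable, add FOLLOW(A).
FOLLOW(S) = {$}


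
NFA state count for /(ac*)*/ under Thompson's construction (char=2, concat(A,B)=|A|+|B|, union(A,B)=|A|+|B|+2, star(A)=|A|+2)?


Syntax tree has 2 char leaf(s), 0 union(s), 2 star(s)
chars contribute 2×2 = 4; each union adds +2; each star adds +2
Total: 4 + 0 + 4 = 8 states


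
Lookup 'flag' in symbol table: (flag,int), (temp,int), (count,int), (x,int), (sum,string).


Lookup 'flag' → type int


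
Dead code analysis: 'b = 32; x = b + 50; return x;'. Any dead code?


b is read by x's definition; x is returned
No dead code


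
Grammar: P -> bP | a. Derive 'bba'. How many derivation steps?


Derivation: P => bP => bbP => bba
Steps: 3


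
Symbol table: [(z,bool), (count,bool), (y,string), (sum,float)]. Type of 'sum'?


Lookup 'sum' → type float


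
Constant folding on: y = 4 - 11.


4 - 11 = -7 at compile time
Optimized: y = -7


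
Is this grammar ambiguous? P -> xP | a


right-linear, alternatives start with distinct terminals 'x' vs 'a': unique leftmost derivation
Unambiguous


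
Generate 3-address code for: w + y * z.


Break into single-operator statements:
t1 = y * z
t2 = w + t1


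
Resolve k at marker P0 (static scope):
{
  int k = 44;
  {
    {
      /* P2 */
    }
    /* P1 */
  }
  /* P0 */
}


k declared in the same block as P0
k = 44


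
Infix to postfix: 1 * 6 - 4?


Left to right (same or higher precedence on left)
Postfix: 1 6 * 4 -


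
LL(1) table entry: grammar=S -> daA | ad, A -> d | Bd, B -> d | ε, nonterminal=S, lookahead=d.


For [S, d]: 'd' ∈ FIRST(daA)
Entry: S -> daA


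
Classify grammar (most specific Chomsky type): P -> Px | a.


Left-linear: every RHS is a terminal or one nonterminal followed by a terminal
Classification: Type 3 (Regular)


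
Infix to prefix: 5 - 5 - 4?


left-to-right (same/higher precedence on left): tree is (- (- 5 5) 4)
Prefix: - - 5 5 4


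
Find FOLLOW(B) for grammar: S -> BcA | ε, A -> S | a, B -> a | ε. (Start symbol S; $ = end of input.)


$ ∈ FOLLOW(S). For each A -> αBβ: add FIRST(β)\{ε} to FOLLOW(B); if β nullable, add FOLLOW(A).
FOLLOW(B) = {c}


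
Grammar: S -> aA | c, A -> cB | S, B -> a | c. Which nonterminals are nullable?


A nonterminal is nullable iff some alternative derives ε (directly, or every symbol in it is nullable)
Nullable: {}


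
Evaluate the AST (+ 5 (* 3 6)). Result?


Evaluate inner: (* 3 6) = 18
Evaluate root: (+ 5 18) = 23
Result: 23


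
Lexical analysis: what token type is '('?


Pattern: delimiter/punctuation
Type: PUNCTUATION


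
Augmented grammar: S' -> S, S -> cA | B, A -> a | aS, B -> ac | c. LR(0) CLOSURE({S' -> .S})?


Start: S' -> .S
For each item with dot before a nonterminal B, add B -> .γ for every B-production
Closure: [S' -> .S, S -> .cA, S -> .B, B -> .ac, B -> .c]


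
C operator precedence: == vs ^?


'==' is equality (level 6); '^' is bitwise XOR (level 4)
Higher level binds tighter
'==' has higher precedence than '^'


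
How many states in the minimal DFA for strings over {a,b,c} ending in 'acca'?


Track the longest suffix of input matching a prefix of 'acca': 5 classes (prefixes of length 0..4)
Minimal DFA: 5 states


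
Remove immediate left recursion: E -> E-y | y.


Left-recursive alternatives: E-y; non-recursive: y
Introduce E': E -> yE', E' -> -yE' | ε


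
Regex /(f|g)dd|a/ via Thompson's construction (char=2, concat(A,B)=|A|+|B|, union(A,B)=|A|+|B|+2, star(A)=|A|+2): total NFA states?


Syntax tree has 5 char leaf(s), 2 union(s), 0 star(s)
chars contribute 5×2 = 10; each union adds +2; each star adds +2
Total: 10 + 4 + 0 = 14 states


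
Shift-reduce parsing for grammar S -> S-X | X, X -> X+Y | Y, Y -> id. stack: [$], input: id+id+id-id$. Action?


no handle on stack; shift 'id'
Action: shift


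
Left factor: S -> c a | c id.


Common prefix: 'c'
Factored: S -> c S', S' -> a | id


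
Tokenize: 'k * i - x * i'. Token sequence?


Scan left to right, longest-match per lexeme
Tokens: ID(k), OP(*), ID(i), OP(-), ID(x), OP(*), ID(i)


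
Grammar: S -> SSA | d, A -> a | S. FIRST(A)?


Per alternative of A: FIRST(a) = {a}; FIRST(S) = {d}
FIRST(A) = {a, d}


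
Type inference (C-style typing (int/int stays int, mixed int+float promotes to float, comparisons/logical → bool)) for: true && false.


Operand types: bool && bool
Rule: logical operators take bool operands and yield bool
Result type: bool


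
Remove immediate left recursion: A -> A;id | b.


Left-recursive alternatives: A;id; non-recursive: b
Introduce A': A -> bA', A' -> ;idA' | ε


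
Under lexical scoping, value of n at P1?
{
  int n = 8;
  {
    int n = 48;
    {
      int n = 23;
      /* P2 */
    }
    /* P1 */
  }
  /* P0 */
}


n declared in the same block as P1
n = 48


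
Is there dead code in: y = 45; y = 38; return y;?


first assignment to y is overwritten before any read
Dead: 'y = 45'


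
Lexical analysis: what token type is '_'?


Pattern: letter/underscore followed by alphanumerics, not a keyword
Type: IDENTIFIER


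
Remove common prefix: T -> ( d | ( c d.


Common prefix: '('
Factored: T -> ( T', T' -> d | c d


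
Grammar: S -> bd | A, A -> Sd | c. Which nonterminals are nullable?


A nonterminal is nullable iff some alternative derives ε (directly, or every symbol in it is nullable)
Nullable: {}


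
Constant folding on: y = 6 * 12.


6 * 12 = 72 at compile time
Optimized: y = 72


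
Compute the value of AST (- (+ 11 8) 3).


Evaluate inner: (+ 11 8) = 19
Evaluate root: (- 19 3) = 16
Result: 16


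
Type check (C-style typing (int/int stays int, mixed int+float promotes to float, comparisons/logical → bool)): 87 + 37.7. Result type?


Operand types: int + float
Rule: mixed int/float promotes to float; int/int stays int
Result type: float


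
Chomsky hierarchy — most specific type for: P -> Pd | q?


Left-linear: every RHS is a terminal or one nonterminal followed by a terminal
Classification: Type 3 (Regular)


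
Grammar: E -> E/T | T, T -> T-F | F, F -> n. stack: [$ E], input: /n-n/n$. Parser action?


shift '/' to continue E -> E/T
Action: shift


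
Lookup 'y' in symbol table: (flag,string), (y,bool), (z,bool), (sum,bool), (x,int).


Lookup 'y' → type bool


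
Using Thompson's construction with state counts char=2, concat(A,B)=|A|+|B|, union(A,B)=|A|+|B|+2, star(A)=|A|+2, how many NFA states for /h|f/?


Syntax tree has 2 char leaf(s), 1 union(s), 0 star(s)
chars contribute 2×2 = 4; each union adds +2; each star adds +2
Total: 4 + 2 + 0 = 6 states


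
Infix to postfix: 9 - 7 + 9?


Left to right (same or higher precedence on left)
Postfix: 9 7 - 9 +


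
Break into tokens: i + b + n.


Scan left to right, longest-match per lexeme
Tokens: ID(i), OP(+), ID(b), OP(+), ID(n)


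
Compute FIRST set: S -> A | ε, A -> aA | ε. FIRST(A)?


Per alternative of A: FIRST(aA) = {a}; FIRST(ε) = {ε}
FIRST(A) = {a, ε}


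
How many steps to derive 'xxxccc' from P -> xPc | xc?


Derivation: P => xPc => xxPcc => xxxccc
Steps: 3


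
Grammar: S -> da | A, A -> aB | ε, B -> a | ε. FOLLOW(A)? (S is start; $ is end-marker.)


$ ∈ FOLLOW(S). For each A -> αBβ: add FIRST(β)\{ε} to FOLLOW(B); if β nullable, add FOLLOW(A).
FOLLOW(A) = {$}


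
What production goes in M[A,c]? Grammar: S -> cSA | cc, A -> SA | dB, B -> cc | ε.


For [A, c]: 'c' ∈ FIRST(SA)
Entry: A -> SA


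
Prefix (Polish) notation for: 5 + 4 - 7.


left-to-right (same/higher precedence on left): tree is (- (+ 5 4) 7)
Prefix: - + 5 4 7


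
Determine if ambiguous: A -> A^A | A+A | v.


'v^v+v' has two parse trees (no precedence encoded between ^ and +)
Ambiguous


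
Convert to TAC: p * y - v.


Break into single-operator statements:
t1 = p * y
t2 = t1 - v


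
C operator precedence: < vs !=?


'<' is relational (level 7); '!=' is equality (level 6)
Higher level binds tighter
'<' has higher precedence than '!='


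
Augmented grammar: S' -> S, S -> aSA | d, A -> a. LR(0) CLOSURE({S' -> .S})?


Start: S' -> .S
For each item with dot before a nonterminal B, add B -> .γ for every B-production
Closure: [S' -> .S, S -> .aSA, S -> .d]


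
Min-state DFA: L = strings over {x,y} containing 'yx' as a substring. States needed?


KMP-style automaton: 2 progress states + 1 absorbing accept = 3
Minimal DFA: 3 states


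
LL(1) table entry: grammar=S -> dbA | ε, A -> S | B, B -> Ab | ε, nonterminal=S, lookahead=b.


For [S, b]: ε is nullable and 'b' ∈ FOLLOW(S)
Entry: S -> ε


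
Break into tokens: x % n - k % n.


Scan left to right, longest-match per lexeme
Tokens: ID(x), OP(%), ID(n), OP(-), ID(k), OP(%), ID(n)


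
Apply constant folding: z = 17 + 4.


17 + 4 = 21 at compile time
Optimized: z = 21


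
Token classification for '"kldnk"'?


Pattern: double-quoted sequence
Type: STRING_LITERAL


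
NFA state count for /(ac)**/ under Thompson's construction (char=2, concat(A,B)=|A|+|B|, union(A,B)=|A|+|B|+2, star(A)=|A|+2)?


Syntax tree has 2 char leaf(s), 0 union(s), 2 star(s)
chars contribute 2×2 = 4; each union adds +2; each star adds +2
Total: 4 + 0 + 4 = 8 states


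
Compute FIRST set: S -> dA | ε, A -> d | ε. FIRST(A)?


Per alternative of A: FIRST(d) = {d}; FIRST(ε) = {ε}
FIRST(A) = {d, ε}


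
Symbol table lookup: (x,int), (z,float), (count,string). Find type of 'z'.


Lookup 'z' → type float


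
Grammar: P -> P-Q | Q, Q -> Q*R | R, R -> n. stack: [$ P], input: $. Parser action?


start symbol P on stack, input exhausted
Action: accept


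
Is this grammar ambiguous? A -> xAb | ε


balanced x^n…b^n: each string has a unique parse
Unambiguous


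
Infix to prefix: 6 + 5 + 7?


left-to-right (same/higher precedence on left): tree is (+ (+ 6 5) 7)
Prefix: + + 6 5 7


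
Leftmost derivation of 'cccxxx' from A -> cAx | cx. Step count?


Derivation: A => cAx => ccAxx => cccxxx
Steps: 3


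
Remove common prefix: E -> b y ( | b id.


Common prefix: 'b'
Factored: E -> b E', E' -> y ( | id


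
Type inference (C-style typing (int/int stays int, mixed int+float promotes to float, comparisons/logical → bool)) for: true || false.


Operand types: bool || bool
Rule: logical operators take bool operands and yield bool
Result type: bool


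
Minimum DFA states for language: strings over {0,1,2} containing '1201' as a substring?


KMP-style automaton: 4 progress states + 1 absorbing accept = 5
Minimal DFA: 5 states


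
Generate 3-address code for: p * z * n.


Break into single-operator statements:
t1 = p * z
t2 = t1 * n


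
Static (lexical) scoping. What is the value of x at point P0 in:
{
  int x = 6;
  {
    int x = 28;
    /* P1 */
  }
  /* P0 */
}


x declared in the same block as P0
x = 6


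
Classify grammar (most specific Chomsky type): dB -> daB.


LHS has context (more than one symbol) and |LHS| ≤ |RHS|
Classification: Type 1 (Context-Sensitive)


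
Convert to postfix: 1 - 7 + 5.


Left to right (same or higher precedence on left)
Postfix: 1 7 - 5 +


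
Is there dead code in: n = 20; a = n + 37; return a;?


n is read by a's definition; a is returned
No dead code


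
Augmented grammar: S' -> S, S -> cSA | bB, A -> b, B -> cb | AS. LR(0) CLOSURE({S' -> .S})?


Start: S' -> .S
For each item with dot before a nonterminal B, add B -> .γ for every B-production
Closure: [S' -> .S, S -> .cSA, S -> .bB]


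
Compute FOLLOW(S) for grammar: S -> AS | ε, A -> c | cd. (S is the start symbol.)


$ ∈ FOLLOW(S). For each A -> αBβ: add FIRST(β)\{ε} to FOLLOW(B); if β nullable, add FOLLOW(A).
FOLLOW(S) = {$}


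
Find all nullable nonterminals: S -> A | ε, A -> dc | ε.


A nonterminal is nullable iff some alternative derives ε (directly, or every symbol in it is nullable)
Nullable: {A, S}


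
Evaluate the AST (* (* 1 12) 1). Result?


Evaluate inner: (* 1 12) = 12
Evaluate root: (* 12 1) = 12
Result: 12


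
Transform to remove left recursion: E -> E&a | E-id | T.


Left-recursive alternatives: E&a, E-id; non-recursive: T
Introduce E': E -> TE', E' -> &aE' | -idE' | ε


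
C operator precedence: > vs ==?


'>' is relational (level 7); '==' is equality (level 6)
Higher level binds tighter
'>' has higher precedence than '=='


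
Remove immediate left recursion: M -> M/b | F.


Left-recursive alternatives: M/b; non-recursive: F
Introduce M': M -> FM', M' -> /bM' | ε


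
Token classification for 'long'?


Pattern: reserved word
Type: KEYWORD


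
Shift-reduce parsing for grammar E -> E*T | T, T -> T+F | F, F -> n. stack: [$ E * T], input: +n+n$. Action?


'+' can extend T; shift to build T -> T+F
Action: shift


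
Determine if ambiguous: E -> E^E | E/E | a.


'a^a/a' has two parse trees (no precedence encoded between ^ and /)
Ambiguous


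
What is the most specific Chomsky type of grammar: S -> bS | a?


Right-linear: every RHS is a terminal or a terminal followed by one nonterminal
Classification: Type 3 (Regular)


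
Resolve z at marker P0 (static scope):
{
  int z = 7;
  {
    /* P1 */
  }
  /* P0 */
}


z declared in the same block as P0
z = 7


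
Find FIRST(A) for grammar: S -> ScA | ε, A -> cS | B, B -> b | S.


Per alternative of A: FIRST(cS) = {c}; FIRST(B) = {b, c, ε}
FIRST(A) = {b, c, ε}


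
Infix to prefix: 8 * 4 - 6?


left-to-right (same/higher precedence on left): tree is (- (* 8 4) 6)
Prefix: - * 8 4 6


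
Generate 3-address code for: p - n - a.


Break into single-operator statements:
t1 = p - n
t2 = t1 - a


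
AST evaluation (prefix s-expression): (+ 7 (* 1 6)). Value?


Evaluate inner: (* 1 6) = 6
Evaluate root: (+ 7 6) = 13
Result: 13


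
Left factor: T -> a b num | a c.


Common prefix: 'a'
Factored: T -> a T', T' -> b num | c


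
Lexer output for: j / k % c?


Scan left to right, longest-match per lexeme
Tokens: ID(j), OP(/), ID(k), OP(%), ID(c)


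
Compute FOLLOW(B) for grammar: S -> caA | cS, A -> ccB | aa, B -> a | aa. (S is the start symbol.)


$ ∈ FOLLOW(S). For each A -> αBβ: add FIRST(β)\{ε} to FOLLOW(B); if β nullable, add FOLLOW(A).
FOLLOW(B) = {$}


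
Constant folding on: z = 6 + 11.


6 + 11 = 17 at compile time
Optimized: z = 17


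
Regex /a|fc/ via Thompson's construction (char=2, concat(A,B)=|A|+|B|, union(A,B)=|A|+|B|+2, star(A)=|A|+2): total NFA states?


Syntax tree has 3 char leaf(s), 1 union(s), 0 star(s)
chars contribute 3×2 = 6; each union adds +2; each star adds +2
Total: 6 + 2 + 0 = 8 states


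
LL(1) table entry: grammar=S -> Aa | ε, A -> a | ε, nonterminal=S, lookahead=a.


For [S, a]: 'a' ∈ FIRST(Aa)
Entry: S -> Aa


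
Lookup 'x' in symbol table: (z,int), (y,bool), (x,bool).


Lookup 'x' → type bool


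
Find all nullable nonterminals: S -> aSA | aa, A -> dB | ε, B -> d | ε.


A nonterminal is nullable iff some alternative derives ε (directly, or every symbol in it is nullable)
Nullable: {A, B}


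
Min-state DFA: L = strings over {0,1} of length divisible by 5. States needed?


Track length mod 5: states 0..4, accept at 0
Minimal DFA: 5 states


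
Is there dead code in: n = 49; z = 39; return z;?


n is assigned but never read
Dead: 'n = 49'


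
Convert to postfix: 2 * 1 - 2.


Left to right (same or higher precedence on left)
Postfix: 2 1 * 2 -


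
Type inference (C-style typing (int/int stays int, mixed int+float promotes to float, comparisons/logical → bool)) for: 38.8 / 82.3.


Operand types: float / float
Rule: mixed int/float promotes to float; int/int stays int
Result type: float


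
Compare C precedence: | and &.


'&' is bitwise AND (level 5); '|' is bitwise OR (level 3)
Higher level binds tighter
'&' has higher precedence than '|'


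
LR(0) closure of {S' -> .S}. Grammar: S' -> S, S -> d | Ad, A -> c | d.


Start: S' -> .S
For each item with dot before a nonterminal B, add B -> .γ for every B-production
Closure: [S' -> .S, S -> .d, S -> .Ad, A -> .c, A -> .d]


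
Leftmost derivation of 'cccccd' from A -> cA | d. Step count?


Derivation: A => cA => ccA => cccA => ccccA => cccccA => cccccd
Steps: 6


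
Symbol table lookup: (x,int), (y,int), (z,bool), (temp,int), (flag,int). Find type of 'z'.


Lookup 'z' → type bool


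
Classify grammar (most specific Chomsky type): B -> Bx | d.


Left-linear: every RHS is a terminal or one nonterminal followed by a terminal
Classification: Type 3 (Regular)


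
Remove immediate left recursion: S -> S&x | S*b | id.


Left-recursive alternatives: S&x, S*b; non-recursive: id
Introduce S': S -> idS', S' -> &xS' | *bS' | ε


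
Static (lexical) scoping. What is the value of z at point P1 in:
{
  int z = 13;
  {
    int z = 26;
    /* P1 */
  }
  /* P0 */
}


z declared in the same block as P1
z = 26


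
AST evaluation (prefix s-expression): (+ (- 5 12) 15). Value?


Evaluate inner: (- 5 12) = -7
Evaluate root: (+ -7 15) = 8
Result: 8


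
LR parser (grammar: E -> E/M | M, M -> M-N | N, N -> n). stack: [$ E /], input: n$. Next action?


no handle ('E/' is not any RHS); shift 'n'
Action: shift


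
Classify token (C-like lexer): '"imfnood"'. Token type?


Pattern: double-quoted sequence
Type: STRING_LITERAL


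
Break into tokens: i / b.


Scan left to right, longest-match per lexeme
Tokens: ID(i), OP(/), ID(b)


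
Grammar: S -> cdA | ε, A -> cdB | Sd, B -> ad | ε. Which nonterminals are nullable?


A nonterminal is nullable iff some alternative derives ε (directly, or every symbol in it is nullable)
Nullable: {B, S}


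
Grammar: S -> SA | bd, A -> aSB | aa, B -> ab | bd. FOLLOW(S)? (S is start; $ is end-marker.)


$ ∈ FOLLOW(S). For each A -> αBβ: add FIRST(β)\{ε} to FOLLOW(B); if β nullable, add FOLLOW(A).
FOLLOW(S) = {$, a, b}


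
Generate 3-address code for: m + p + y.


Break into single-operator statements:
t1 = m + p
t2 = t1 + y


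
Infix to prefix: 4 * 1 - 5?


left-to-right (same/higher precedence on left): tree is (- (* 4 1) 5)
Prefix: - * 4 1 5


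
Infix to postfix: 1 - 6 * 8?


* has higher precedence, evaluate 6*8 first
Postfix: 1 6 8 * -


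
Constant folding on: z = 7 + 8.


7 + 8 = 15 at compile time
Optimized: z = 15


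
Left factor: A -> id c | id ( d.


Common prefix: 'id'
Factored: A -> id A', A' -> c | ( d


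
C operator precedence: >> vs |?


'>>' is shift (level 8); '|' is bitwise OR (level 3)
Higher level binds tighter
'>>' has higher precedence than '|'


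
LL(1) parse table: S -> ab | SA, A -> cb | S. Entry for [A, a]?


For [A, a]: 'a' ∈ FIRST(S)
Entry: A -> S


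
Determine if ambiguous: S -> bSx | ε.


balanced b^n…x^n: each string has a unique parse
Unambiguous


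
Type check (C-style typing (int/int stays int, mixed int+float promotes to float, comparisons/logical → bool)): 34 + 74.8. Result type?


Operand types: int + float
Rule: mixed int/float promotes to float; int/int stays int
Result type: float


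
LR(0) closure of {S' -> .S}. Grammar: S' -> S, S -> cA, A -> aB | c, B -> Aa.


Start: S' -> .S
For each item with dot before a nonterminal B, add B -> .γ for every B-production
Closure: [S' -> .S, S -> .cA]


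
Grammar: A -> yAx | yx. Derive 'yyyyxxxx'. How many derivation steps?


Derivation: A => yAx => yyAxx => yyyAxxx => yyyyxxxx
Steps: 4


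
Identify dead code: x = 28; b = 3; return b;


x is assigned but never read
Dead: 'x = 28'


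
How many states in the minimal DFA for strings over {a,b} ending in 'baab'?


Track the longest suffix of input matching a prefix of 'baab': 5 classes (prefixes of length 0..4)
Minimal DFA: 5 states


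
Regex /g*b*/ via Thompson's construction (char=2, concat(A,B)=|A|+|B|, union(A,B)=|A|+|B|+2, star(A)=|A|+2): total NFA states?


Syntax tree has 2 char leaf(s), 0 union(s), 2 star(s)
chars contribute 2×2 = 4; each union adds +2; each star adds +2
Total: 4 + 0 + 4 = 8 states


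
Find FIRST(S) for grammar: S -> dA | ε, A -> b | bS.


Per alternative of S: FIRST(dA) = {d}; FIRST(ε) = {ε}
FIRST(S) = {d, ε}


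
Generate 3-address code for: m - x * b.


Break into single-operator statements:
t1 = x * b
t2 = m - t1


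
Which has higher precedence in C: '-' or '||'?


'-' is additive (level 9); '||' is logical OR (level 1)
Higher level binds tighter
'-' has higher precedence than '||'


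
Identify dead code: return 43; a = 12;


statement follows a return and is unreachable
Dead: 'a = 12'


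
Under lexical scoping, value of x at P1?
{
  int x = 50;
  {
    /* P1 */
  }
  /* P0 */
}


P1's block does not declare x; resolves to the enclosing declaration at depth 0
x = 50


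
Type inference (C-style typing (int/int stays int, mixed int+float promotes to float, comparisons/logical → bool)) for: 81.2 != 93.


Operand types: float != int
Rule: comparison yields bool
Result type: bool


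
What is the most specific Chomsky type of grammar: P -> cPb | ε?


Single nonterminal LHS, but c^n b^n is not regular
Classification: Type 2 (Context-Free)


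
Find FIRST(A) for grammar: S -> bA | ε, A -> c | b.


Per alternative of A: FIRST(c) = {c}; FIRST(b) = {b}
FIRST(A) = {b, c}


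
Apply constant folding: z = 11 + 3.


11 + 3 = 14 at compile time
Optimized: z = 14


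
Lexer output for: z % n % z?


Scan left to right, longest-match per lexeme
Tokens: ID(z), OP(%), ID(n), OP(%), ID(z)


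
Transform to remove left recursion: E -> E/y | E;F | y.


Left-recursive alternatives: E/y, E;F; non-recursive: y
Introduce E': E -> yE', E' -> /yE' | ;FE' | ε


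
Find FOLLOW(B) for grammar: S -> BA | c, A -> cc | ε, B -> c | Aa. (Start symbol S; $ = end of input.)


$ ∈ FOLLOW(S). For each A -> αBβ: add FIRST(β)\{ε} to FOLLOW(B); if β nullable, add FOLLOW(A).
FOLLOW(B) = {$, c}


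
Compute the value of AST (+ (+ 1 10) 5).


Evaluate inner: (+ 1 10) = 11
Evaluate root: (+ 11 5) = 16
Result: 16


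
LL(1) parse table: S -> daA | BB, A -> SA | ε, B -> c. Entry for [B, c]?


For [B, c]: 'c' ∈ FIRST(c)
Entry: B -> c


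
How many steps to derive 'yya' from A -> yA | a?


Derivation: A => yA => yyA => yya
Steps: 3


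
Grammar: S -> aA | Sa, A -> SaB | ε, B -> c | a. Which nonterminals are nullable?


A nonterminal is nullable iff some alternative derives ε (directly, or every symbol in it is nullable)
Nullable: {A}


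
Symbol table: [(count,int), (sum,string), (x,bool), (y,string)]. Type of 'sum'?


Lookup 'sum' → type string


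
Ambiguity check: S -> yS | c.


right-linear, alternatives start with distinct terminals 'y' vs 'c': unique leftmost derivation
Unambiguous


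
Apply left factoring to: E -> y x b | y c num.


Common prefix: 'y'
Factored: E -> y E', E' -> x b | c num


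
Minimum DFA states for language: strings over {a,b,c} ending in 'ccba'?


Track the longest suffix of input matching a prefix of 'ccba': 5 classes (prefixes of length 0..4)
Minimal DFA: 5 states


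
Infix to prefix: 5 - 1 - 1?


left-to-right (same/higher precedence on left): tree is (- (- 5 1) 1)
Prefix: - - 5 1 1


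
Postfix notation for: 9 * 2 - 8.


Left to right (same or higher precedence on left)
Postfix: 9 2 * 8 -


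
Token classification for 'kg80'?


Pattern: letter/underscore followed by alphanumerics, not a keyword
Type: IDENTIFIER


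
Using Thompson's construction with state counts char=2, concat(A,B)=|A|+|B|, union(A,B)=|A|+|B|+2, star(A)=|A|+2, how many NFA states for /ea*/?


Syntax tree has 2 char leaf(s), 0 union(s), 1 star(s)
chars contribute 2×2 = 4; each union adds +2; each star adds +2
Total: 4 + 0 + 2 = 6 states


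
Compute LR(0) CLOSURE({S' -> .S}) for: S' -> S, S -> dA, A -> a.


Start: S' -> .S
For each item with dot before a nonterminal B, add B -> .γ for every B-production
Closure: [S' -> .S, S -> .dA]


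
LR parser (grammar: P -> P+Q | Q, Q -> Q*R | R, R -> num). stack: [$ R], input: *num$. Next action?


'R' (not preceded by Q*) is the handle for Q -> R
Action: reduce (Q -> R)


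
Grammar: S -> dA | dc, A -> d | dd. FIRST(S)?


Per alternative of S: FIRST(dA) = {d}; FIRST(dc) = {d}
FIRST(S) = {d}


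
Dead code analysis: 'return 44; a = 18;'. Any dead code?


statement follows a return and is unreachable
Dead: 'a = 18'


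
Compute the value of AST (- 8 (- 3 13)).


Evaluate inner: (- 3 13) = -10
Evaluate root: (- 8 -10) = 18
Result: 18


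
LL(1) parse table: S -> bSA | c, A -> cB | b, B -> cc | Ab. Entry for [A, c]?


For [A, c]: 'c' ∈ FIRST(cB)
Entry: A -> cB


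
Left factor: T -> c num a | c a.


Common prefix: 'c'
Factored: T -> c T', T' -> num a | a


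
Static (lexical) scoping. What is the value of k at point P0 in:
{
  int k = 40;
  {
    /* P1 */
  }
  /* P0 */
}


k declared in the same block as P0
k = 40


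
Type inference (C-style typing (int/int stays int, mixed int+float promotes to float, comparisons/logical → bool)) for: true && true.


Operand types: bool && bool
Rule: logical operators take bool operands and yield bool
Result type: bool


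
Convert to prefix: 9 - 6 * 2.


'*' binds tighter: tree is (- 9 (* 6 2))
Prefix: - 9 * 6 2


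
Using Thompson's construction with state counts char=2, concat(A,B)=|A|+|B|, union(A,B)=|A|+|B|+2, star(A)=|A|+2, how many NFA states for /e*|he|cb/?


Syntax tree has 5 char leaf(s), 2 union(s), 1 star(s)
chars contribute 5×2 = 10; each union adds +2; each star adds +2
Total: 10 + 4 + 2 = 16 states


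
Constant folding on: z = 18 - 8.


18 - 8 = 10 at compile time
Optimized: z = 10


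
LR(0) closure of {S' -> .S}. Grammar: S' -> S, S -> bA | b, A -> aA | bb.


Start: S' -> .S
For each item with dot before a nonterminal B, add B -> .γ for every B-production
Closure: [S' -> .S, S -> .bA, S -> .b]


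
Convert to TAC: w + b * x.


Break into single-operator statements:
t1 = b * x
t2 = w + t1


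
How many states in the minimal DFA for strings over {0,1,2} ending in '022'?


Track the longest suffix of input matching a prefix of '022': 4 classes (prefixes of length 0..3)
Minimal DFA: 4 states


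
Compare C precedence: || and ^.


'^' is bitwise XOR (level 4); '||' is logical OR (level 1)
Higher level binds tighter
'^' has higher precedence than '||'


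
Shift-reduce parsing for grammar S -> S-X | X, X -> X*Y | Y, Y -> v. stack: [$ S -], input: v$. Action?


no handle ('S-' is not any RHS); shift 'v'
Action: shift


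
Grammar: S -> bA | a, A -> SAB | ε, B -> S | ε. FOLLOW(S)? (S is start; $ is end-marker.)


$ ∈ FOLLOW(S). For each A -> αBβ: add FIRST(β)\{ε} to FOLLOW(B); if β nullable, add FOLLOW(A).
FOLLOW(S) = {$, a, b}


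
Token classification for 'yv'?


Pattern: letter/underscore followed by alphanumerics, not a keyword
Type: IDENTIFIER


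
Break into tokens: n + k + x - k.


Scan left to right, longest-match per lexeme
Tokens: ID(n), OP(+), ID(k), OP(+), ID(x), OP(-), ID(k)


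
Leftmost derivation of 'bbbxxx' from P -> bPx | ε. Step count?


Derivation: P => bPx => bbPxx => bbbPxxx => bbbxxx
Steps: 4


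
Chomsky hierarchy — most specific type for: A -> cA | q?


Right-linear: every RHS is a terminal or a terminal followed by one nonterminal
Classification: Type 3 (Regular)


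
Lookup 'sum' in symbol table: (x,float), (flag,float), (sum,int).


Lookup 'sum' → type int


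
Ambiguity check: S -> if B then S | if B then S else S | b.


dangling else: 'if B then if B then b else b' parses two ways
Ambiguous


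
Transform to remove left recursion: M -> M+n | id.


Left-recursive alternatives: M+n; non-recursive: id
Introduce M': M -> idM', M' -> +nM' | ε


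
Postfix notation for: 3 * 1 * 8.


Left to right (same or higher precedence on left)
Postfix: 3 1 * 8 *


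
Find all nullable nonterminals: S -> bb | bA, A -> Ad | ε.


A nonterminal is nullable iff some alternative derives ε (directly, or every symbol in it is nullable)
Nullable: {A}


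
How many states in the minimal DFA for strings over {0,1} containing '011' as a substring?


KMP-style automaton: 3 progress states + 1 absorbing accept = 4
Minimal DFA: 4 states


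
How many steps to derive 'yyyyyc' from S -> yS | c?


Derivation: S => yS => yyS => yyyS => yyyyS => yyyyyS => yyyyyc
Steps: 6


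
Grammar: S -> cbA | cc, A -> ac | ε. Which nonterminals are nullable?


A nonterminal is nullable iff some alternative derives ε (directly, or every symbol in it is nullable)
Nullable: {A}


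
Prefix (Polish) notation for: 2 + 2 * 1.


'*' binds tighter: tree is (+ 2 (* 2 1))
Prefix: + 2 * 2 1


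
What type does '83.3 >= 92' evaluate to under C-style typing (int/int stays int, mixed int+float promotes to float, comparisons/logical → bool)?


Operand types: float >= int
Rule: comparison yields bool
Result type: bool


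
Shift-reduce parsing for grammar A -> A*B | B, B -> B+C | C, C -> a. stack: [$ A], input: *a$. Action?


shift '*' to continue A -> A*B
Action: shift


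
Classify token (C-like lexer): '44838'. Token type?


Pattern: digits only
Type: INTEGER_LITERAL


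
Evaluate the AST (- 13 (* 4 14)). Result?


Evaluate inner: (* 4 14) = 56
Evaluate root: (- 13 56) = -43
Result: -43


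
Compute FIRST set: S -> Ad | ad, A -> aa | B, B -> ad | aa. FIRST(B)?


Per alternative of B: FIRST(ad) = {a}; FIRST(aa) = {a}
FIRST(B) = {a}


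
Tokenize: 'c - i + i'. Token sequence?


Scan left to right, longest-match per lexeme
Tokens: ID(c), OP(-), ID(i), OP(+), ID(i)


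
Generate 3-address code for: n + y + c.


Break into single-operator statements:
t1 = n + y
t2 = t1 + c


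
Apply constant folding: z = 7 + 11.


7 + 11 = 18 at compile time
Optimized: z = 18


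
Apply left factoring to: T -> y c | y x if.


Common prefix: 'y'
Factored: T -> y T', T' -> c | x if


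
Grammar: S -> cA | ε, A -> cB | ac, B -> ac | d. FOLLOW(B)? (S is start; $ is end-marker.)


$ ∈ FOLLOW(S). For each A -> αBβ: add FIRST(β)\{ε} to FOLLOW(B); if β nullable, add FOLLOW(A).
FOLLOW(B) = {$}


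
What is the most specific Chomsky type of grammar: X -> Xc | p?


Left-linear: every RHS is a terminal or one nonterminal followed by a terminal
Classification: Type 3 (Regular)


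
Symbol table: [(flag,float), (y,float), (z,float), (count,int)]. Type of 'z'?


Lookup 'z' → type float


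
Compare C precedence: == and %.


'%' is multiplicative (level 10); '==' is equality (level 6)
Higher level binds tighter
'%' has higher precedence than '=='


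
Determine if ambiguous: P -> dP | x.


right-linear, alternatives start with distinct terminals 'd' vs 'x': unique leftmost derivation
Unambiguous


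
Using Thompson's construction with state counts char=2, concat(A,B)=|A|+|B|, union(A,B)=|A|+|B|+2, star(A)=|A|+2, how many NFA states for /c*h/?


Syntax tree has 2 char leaf(s), 0 union(s), 1 star(s)
chars contribute 2×2 = 4; each union adds +2; each star adds +2
Total: 4 + 0 + 2 = 6 states


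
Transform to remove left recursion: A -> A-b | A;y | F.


Left-recursive alternatives: A-b, A;y; non-recursive: F
Introduce A': A -> FA', A' -> -bA' | ;yA' | ε


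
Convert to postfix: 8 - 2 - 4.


Left to right (same or higher precedence on left)
Postfix: 8 2 - 4 -


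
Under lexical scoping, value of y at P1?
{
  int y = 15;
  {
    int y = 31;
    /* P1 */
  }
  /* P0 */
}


y declared in the same block as P1
y = 31


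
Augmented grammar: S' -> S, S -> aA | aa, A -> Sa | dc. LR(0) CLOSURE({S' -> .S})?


Start: S' -> .S
For each item with dot before a nonterminal B, add B -> .γ for every B-production
Closure: [S' -> .S, S -> .aA, S -> .aa]


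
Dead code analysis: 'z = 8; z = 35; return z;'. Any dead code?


first assignment to z is overwritten before any read
Dead: 'z = 8'


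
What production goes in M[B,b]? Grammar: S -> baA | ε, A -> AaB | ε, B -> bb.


For [B, b]: 'b' ∈ FIRST(bb)
Entry: B -> bb


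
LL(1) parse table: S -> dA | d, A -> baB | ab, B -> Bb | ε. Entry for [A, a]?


For [A, a]: 'a' ∈ FIRST(ab)
Entry: A -> ab


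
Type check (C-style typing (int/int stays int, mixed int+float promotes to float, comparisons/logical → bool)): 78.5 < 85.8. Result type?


Operand types: float < float
Rule: comparison yields bool
Result type: bool


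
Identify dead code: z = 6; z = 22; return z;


first assignment to z is overwritten before any read
Dead: 'z = 6'


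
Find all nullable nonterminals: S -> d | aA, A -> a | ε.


A nonterminal is nullable iff some alternative derives ε (directly, or every symbol in it is nullable)
Nullable: {A}


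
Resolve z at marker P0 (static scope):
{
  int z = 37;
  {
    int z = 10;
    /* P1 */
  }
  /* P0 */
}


z declared in the same block as P0
z = 37


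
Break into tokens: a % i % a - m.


Scan left to right, longest-match per lexeme
Tokens: ID(a), OP(%), ID(i), OP(%), ID(a), OP(-), ID(m)


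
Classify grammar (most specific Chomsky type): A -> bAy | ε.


Single nonterminal LHS, but b^n y^n is not regular
Classification: Type 2 (Context-Free)


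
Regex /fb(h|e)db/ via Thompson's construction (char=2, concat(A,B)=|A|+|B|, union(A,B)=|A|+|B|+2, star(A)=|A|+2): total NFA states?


Syntax tree has 6 char leaf(s), 1 union(s), 0 star(s)
chars contribute 6×2 = 12; each union adds +2; each star adds +2
Total: 12 + 2 + 0 = 14 states


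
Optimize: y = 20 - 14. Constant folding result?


20 - 14 = 6 at compile time
Optimized: y = 6


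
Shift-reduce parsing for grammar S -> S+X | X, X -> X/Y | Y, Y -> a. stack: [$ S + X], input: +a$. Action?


handle 'S+X' on top; lookahead ∈ FOLLOW(S) = {+, $}
Action: reduce (S -> S+X)


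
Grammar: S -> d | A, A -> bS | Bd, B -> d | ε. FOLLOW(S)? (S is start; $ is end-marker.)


$ ∈ FOLLOW(S). For each A -> αBβ: add FIRST(β)\{ε} to FOLLOW(B); if β nullable, add FOLLOW(A).
FOLLOW(S) = {$}


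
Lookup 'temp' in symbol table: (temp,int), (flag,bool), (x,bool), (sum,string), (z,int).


Lookup 'temp' → type int


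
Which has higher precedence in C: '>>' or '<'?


'>>' is shift (level 8); '<' is relational (level 7)
Higher level binds tighter
'>>' has higher precedence than '<'


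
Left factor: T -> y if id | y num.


Common prefix: 'y'
Factored: T -> y T', T' -> if id | num


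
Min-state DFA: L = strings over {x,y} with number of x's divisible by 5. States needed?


Track (count of x) mod 5: states 0..4, accept at 0
Minimal DFA: 5 states


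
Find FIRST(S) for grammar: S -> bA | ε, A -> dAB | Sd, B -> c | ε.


Per alternative of S: FIRST(bA) = {b}; FIRST(ε) = {ε}
FIRST(S) = {b, ε}


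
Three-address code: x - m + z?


Break into single-operator statements:
t1 = x - m
t2 = t1 + z


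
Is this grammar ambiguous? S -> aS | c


right-linear, alternatives start with distinct terminals 'a' vs 'c': unique leftmost derivation
Unambiguous


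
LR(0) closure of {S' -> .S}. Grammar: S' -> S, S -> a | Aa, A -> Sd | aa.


Start: S' -> .S
For each item with dot before a nonterminal B, add B -> .γ for every B-production
Closure: [S' -> .S, S -> .a, S -> .Aa, A -> .Sd, A -> .aa]


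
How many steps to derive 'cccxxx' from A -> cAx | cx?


Derivation: A => cAx => ccAxx => cccxxx
Steps: 3


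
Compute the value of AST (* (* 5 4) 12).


Evaluate inner: (* 5 4) = 20
Evaluate root: (* 20 12) = 240
Result: 240
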